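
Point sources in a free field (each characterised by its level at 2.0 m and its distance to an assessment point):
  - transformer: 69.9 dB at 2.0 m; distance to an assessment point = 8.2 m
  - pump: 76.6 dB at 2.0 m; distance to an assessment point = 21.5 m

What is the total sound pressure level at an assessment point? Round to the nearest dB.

60 dB

First find each source's level at the receiver (point-source: −20·log₁₀(r/r_ref)), then combine on an intensity basis.
transformer: 69.9 − 20·log₁₀(8.2/2.0) = 69.9 − 12.26 = 57.64 dB.
pump: 76.6 − 20·log₁₀(21.5/2.0) = 76.6 − 20.63 = 55.97 dB.
Σ 10^(L/10) = 9.769e+05 → L_total = 10·log₁₀(9.769e+05) = 59.90 dB.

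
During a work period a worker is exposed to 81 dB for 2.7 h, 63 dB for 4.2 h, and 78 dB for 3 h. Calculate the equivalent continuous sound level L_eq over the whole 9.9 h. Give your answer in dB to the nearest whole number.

77 dB

Weight each interval's intensity by its duration and average over T = 9.9 h:
Σ tᵢ·10^(Lᵢ/10) = 2.7·10^(81/10) + 4.2·10^(63/10) + 3·10^(78/10) = 5.376e+08.
L_eq = 10·log₁₀(5.376e+08/9.9) = 77.35 dB.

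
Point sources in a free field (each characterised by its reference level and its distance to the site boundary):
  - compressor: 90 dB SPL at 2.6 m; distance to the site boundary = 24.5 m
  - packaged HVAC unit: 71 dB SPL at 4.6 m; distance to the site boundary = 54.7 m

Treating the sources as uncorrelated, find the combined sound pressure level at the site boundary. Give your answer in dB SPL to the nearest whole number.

Apply inverse-square spreading to bring every level to the receiver, then sum 10^(L/10).
compressor: 90 − 20·log₁₀(24.5/2.6) = 90 − 19.48 = 70.52 dB SPL.
packaged HVAC unit: 71 − 20·log₁₀(54.7/4.6) = 71 − 21.50 = 49.50 dB SPL.
Σ 10^(L/10) = 1.135e+07 → L_total = 10·log₁₀(1.135e+07) = 70.55 dB SPL.

71 dB SPL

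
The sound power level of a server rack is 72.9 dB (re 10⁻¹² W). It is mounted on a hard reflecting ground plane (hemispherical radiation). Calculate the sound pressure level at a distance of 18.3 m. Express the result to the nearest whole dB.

40 dB

The power spreads over a hemisphere of area 2π·r², so L_p = L_w − 10·log₁₀(2π·r²).
2π·r² = 2104 m², 10·log₁₀ of that is 33.231 dB.
L_p = 72.9 − 33.231 = 39.67 dB.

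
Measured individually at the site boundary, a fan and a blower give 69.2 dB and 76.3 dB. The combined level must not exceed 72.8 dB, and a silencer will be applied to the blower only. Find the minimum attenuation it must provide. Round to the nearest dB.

6 dB

The untreated sources together contribute 10^(69.2/10) = 8.318e+06, i.e. 69.20 dB.
The limit corresponds to 10^(72.8/10) = 1.905e+07; subtracting the fixed part leaves 1.074e+07 for the blower, i.e. 70.31 dB.
Required insertion loss = 76.3 − 70.31 = 5.99 dB.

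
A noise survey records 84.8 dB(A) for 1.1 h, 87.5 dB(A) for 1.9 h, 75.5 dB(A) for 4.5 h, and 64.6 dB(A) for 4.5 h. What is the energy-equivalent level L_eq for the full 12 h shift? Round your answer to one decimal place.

81.2 dB(A)

L_eq = 10·log₁₀[(1/T)·Σ tᵢ·10^(Lᵢ/10)] with T = 12 h.
Σ tᵢ·10^(Lᵢ/10) = 1.1·10^(84.8/10) + 1.9·10^(87.5/10) + 4.5·10^(75.5/10) + 4.5·10^(64.6/10) = 1.573e+09.
L_eq = 10·log₁₀(1.573e+09/12) = 81.18 dB(A).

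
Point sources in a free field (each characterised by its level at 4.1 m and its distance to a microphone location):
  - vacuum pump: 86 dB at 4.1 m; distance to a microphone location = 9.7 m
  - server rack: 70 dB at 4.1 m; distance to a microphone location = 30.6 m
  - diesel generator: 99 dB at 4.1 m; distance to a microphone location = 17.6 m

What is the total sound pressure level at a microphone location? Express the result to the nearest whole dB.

Propagate each source to the receiver with L = L_ref − 20·log₁₀(r/r_ref), then add intensities.
vacuum pump: 86 − 20·log₁₀(9.7/4.1) = 86 − 7.48 = 78.52 dB.
server rack: 70 − 20·log₁₀(30.6/4.1) = 70 − 17.46 = 52.54 dB.
diesel generator: 99 − 20·log₁₀(17.6/4.1) = 99 − 12.65 = 86.35 dB.
Σ 10^(L/10) = 5.024e+08 → L_total = 10·log₁₀(5.024e+08) = 87.01 dB.

87 dB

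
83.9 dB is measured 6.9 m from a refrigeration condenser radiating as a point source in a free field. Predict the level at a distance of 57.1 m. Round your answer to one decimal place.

65.5 dB

For a point source, L₂ = L₁ − 20·log₁₀(r₂/r₁).
L₂ = 83.9 − 20·log₁₀(57.1/6.9) = 83.9 − 18.356 = 65.54 dB.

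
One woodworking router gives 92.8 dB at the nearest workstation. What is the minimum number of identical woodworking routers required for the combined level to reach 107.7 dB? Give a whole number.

Need L₁ + 10·log₁₀ N ≥ 107.7, i.e. log₁₀ N ≥ 1.49.
N ≥ 10^(14.9/10) = 30.903, so N = 31.

31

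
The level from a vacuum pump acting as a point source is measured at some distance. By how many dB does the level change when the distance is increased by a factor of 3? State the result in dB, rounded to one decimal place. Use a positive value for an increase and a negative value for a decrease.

With spherical spreading the level changes by −20·log₁₀(r₂/r₁).
ΔL = −20·log₁₀(3) = -9.54 dB.

-9.5 dB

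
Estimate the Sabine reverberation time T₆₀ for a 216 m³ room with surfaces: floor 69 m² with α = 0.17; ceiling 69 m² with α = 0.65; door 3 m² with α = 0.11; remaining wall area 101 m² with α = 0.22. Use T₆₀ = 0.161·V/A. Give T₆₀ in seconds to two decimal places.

Summing Sᵢαᵢ: 69·0.17 + 69·0.65 + 3·0.11 + 101·0.22 = 79.13 m².
T₆₀ = 0.161 × 216 / 79.13 = 0.439 s.

0.44 s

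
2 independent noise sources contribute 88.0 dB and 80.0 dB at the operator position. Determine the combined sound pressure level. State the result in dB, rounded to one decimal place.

88.6 dB

For uncorrelated sources the intensities add, so convert each level to linear form, sum, and take 10·log₁₀ of the total.
Σ 10^(L/10) = 10^(88.0/10) + 10^(80.0/10) = 7.310e+08.
L_total = 10·log₁₀(7.310e+08) = 88.64 dB.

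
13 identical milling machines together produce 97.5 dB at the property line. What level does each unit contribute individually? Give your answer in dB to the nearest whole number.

86 dB

Dividing the total intensity by 13 lowers the level by 10·log₁₀ 13 = 11.139 dB: L₁ = 97.5 − 11.139.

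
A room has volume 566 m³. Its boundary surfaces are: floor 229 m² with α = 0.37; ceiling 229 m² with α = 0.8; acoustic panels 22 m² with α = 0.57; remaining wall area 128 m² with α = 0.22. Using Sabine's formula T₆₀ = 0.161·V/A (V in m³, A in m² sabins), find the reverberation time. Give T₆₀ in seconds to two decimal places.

0.30 s

A = Σ Sᵢαᵢ = 229·0.37 + 229·0.8 + 22·0.57 + 128·0.22 = 308.63 m².
T₆₀ = 0.161·V/A = 0.161·566/308.63 = 0.295 s.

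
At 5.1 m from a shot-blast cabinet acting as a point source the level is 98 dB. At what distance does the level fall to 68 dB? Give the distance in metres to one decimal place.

Point-source spreading drops the level by 20·log₁₀(r₂/r₁); inverting, r₂/r₁ = 10^(ΔL/20).
r₂ = 5.1·10^((98−68)/20) = 5.1·10^(30.0/20) = 161.28 m.

161.3 m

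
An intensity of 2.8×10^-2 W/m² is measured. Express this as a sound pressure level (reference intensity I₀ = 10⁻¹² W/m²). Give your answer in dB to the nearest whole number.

L = 10·log₁₀(I/I₀) = 10·log₁₀(2.8×10^-2/10⁻¹²) = 10·log₁₀(2.8×10^10).
L = 10·(0.4472 + 10) = 104.47 dB.

104 dB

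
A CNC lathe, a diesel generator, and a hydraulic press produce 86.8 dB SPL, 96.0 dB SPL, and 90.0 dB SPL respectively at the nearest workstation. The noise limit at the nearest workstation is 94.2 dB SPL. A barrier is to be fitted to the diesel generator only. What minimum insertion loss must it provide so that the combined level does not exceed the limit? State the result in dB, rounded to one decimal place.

Fixed contribution from the other sources: Σ 10^(L/10) = 10^(86.8/10) + 10^(90.0/10) = 1.479e+09 (91.70 dB SPL).
To meet 94.2 dB SPL overall, the treated diesel generator may contribute at most 10^(94.2/10) − 1.479e+09 = 1.152e+09, i.e. 90.61 dB SPL.
So the diesel generator must be reduced from 96.0 to 90.61 dB SPL: IL = 5.39 dB.

5.4 dB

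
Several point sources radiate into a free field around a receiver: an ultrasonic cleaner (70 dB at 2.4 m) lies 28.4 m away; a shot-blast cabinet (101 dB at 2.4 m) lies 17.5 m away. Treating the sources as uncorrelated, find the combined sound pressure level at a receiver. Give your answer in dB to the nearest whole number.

Propagate each source to the receiver with L = L_ref − 20·log₁₀(r/r_ref), then add intensities.
ultrasonic cleaner: 70 − 20·log₁₀(28.4/2.4) = 70 − 21.46 = 48.54 dB.
shot-blast cabinet: 101 − 20·log₁₀(17.5/2.4) = 101 − 17.26 = 83.74 dB.
Σ 10^(L/10) = 2.369e+08 → L_total = 10·log₁₀(2.369e+08) = 83.74 dB.

84 dB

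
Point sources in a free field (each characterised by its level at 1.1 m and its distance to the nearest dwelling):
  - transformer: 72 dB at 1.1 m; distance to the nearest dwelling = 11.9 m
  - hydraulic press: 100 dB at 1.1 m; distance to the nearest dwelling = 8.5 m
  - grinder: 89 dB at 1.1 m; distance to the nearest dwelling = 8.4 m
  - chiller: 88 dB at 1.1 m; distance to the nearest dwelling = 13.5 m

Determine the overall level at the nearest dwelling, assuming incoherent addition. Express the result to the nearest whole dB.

Propagate each source to the receiver with L = L_ref − 20·log₁₀(r/r_ref), then add intensities.
transformer: 72 − 20·log₁₀(11.9/1.1) = 72 − 20.68 = 51.32 dB.
hydraulic press: 100 − 20·log₁₀(8.5/1.1) = 100 − 17.76 = 82.24 dB.
grinder: 89 − 20·log₁₀(8.4/1.1) = 89 − 17.66 = 71.34 dB.
chiller: 88 − 20·log₁₀(13.5/1.1) = 88 − 21.78 = 66.22 dB.
Σ 10^(L/10) = 1.854e+08 → L_total = 10·log₁₀(1.854e+08) = 82.68 dB.

83 dB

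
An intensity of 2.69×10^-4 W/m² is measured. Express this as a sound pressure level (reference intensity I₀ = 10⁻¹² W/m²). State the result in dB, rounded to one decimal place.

I/I₀ = 2.69×10^-4/10⁻¹² = 2.69×10^8, and L = 10·log₁₀(I/I₀).
L = 10·(0.4298 + 8) = 84.30 dB.

84.3 dB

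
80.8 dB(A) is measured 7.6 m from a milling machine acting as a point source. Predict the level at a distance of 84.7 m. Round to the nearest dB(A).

Spherical spreading from a point source gives a 20·log₁₀(r₂/r₁) drop.
L₂ = 80.8 − 20·log₁₀(84.7/7.6) = 80.8 − 20.941 = 59.86 dB(A).

60 dB(A)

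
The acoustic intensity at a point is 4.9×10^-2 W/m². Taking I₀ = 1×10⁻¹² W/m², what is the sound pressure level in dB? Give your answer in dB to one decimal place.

106.9 dB

Dividing by I₀ shifts the exponent by 12: I/I₀ = 4.9×10^10.
L = 10·(0.6902 + 10) = 106.90 dB.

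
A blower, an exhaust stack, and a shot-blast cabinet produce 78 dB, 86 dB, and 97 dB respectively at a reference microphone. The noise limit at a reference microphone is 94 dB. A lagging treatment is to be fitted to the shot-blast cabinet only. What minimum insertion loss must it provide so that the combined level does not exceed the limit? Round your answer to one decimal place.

The untreated sources together contribute 10^(78/10) + 10^(86/10) = 4.612e+08, i.e. 86.64 dB.
To meet 94 dB overall, the treated shot-blast cabinet may contribute at most 10^(94/10) − 4.612e+08 = 2.051e+09, i.e. 93.12 dB.
Required insertion loss = 97 − 93.12 = 3.88 dB.

3.9 dB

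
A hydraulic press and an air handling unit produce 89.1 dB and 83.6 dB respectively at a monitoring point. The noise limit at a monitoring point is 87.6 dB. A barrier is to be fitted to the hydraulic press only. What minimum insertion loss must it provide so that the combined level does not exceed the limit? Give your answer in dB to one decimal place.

3.7 dB

Everything except the hydraulic press sums to 10^(83.6/10) = 2.291e+08 in linear terms, 83.60 dB.
The limit corresponds to 10^(87.6/10) = 5.754e+08; subtracting the fixed part leaves 3.464e+08 for the hydraulic press, i.e. 85.40 dB.
Required insertion loss = 89.1 − 85.40 = 3.70 dB.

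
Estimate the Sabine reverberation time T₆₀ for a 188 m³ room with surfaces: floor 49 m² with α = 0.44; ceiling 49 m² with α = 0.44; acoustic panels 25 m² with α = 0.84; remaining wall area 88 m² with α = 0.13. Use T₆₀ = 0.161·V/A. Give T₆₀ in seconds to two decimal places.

0.40 s

Summing Sᵢαᵢ: 49·0.44 + 49·0.44 + 25·0.84 + 88·0.13 = 75.56 m².
T₆₀ = 0.161·V/A = 0.161·188/75.56 = 0.401 s.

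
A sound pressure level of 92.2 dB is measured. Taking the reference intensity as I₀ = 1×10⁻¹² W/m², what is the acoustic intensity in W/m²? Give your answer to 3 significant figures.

L = 10·log₁₀(I/I₀) ⇒ I = I₀·10^(L/10) = 10⁻¹² × 10^9.22.

0.00166 W/m²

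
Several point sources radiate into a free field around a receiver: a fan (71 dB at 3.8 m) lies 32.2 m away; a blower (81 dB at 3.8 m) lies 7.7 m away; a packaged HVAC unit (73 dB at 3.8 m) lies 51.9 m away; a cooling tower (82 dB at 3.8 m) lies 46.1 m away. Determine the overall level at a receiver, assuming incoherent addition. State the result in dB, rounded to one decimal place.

First find each source's level at the receiver (point-source: −20·log₁₀(r/r_ref)), then combine on an intensity basis.
fan: 71 − 20·log₁₀(32.2/3.8) = 71 − 18.56 = 52.44 dB.
blower: 81 − 20·log₁₀(7.7/3.8) = 81 − 6.13 = 74.87 dB.
packaged HVAC unit: 73 − 20·log₁₀(51.9/3.8) = 73 − 22.71 = 50.29 dB.
cooling tower: 82 − 20·log₁₀(46.1/3.8) = 82 − 21.68 = 60.32 dB.
Σ 10^(L/10) = 3.202e+07 → L_total = 10·log₁₀(3.202e+07) = 75.05 dB.

75.1 dB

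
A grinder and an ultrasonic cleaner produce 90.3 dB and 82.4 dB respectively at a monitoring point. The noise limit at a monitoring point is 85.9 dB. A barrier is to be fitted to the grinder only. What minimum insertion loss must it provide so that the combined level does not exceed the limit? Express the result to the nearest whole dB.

7 dB

Fixed contribution from the other source: Σ 10^(L/10) = 10^(82.4/10) = 1.738e+08 (82.40 dB).
The limit corresponds to 10^(85.9/10) = 3.890e+08; subtracting the fixed part leaves 2.153e+08 for the grinder, i.e. 83.33 dB.
So the grinder must be reduced from 90.3 to 83.33 dB: IL = 6.97 dB.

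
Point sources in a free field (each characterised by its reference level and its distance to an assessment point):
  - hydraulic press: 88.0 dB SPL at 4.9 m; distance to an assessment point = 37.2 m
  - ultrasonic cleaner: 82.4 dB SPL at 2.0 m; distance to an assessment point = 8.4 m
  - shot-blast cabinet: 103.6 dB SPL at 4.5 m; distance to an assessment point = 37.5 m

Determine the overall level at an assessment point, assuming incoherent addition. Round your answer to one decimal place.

85.4 dB SPL

Apply inverse-square spreading to bring every level to the receiver, then sum 10^(L/10).
hydraulic press: 88.0 − 20·log₁₀(37.2/4.9) = 88.0 − 17.61 = 70.39 dB SPL.
ultrasonic cleaner: 82.4 − 20·log₁₀(8.4/2.0) = 82.4 − 12.46 = 69.94 dB SPL.
shot-blast cabinet: 103.6 − 20·log₁₀(37.5/4.5) = 103.6 − 18.42 = 85.18 dB SPL.
Σ 10^(L/10) = 3.507e+08 → L_total = 10·log₁₀(3.507e+08) = 85.45 dB SPL.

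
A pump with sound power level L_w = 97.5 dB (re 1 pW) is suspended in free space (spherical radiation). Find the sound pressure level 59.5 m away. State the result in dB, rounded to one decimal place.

51.0 dB

L_p = L_w − 10·log₁₀(4π·r²) with r = 59.5 m.
4π·r² = 4.449e+04 m², 10·log₁₀ of that is 46.482 dB.
L_p = 97.5 − 46.482 = 51.02 dB.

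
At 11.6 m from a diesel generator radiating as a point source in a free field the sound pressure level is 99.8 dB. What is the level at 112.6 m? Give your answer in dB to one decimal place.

80.1 dB

Spherical spreading from a point source gives a 20·log₁₀(r₂/r₁) drop.
L₂ = 99.8 − 20·log₁₀(112.6/11.6) = 99.8 − 19.742 = 80.06 dB.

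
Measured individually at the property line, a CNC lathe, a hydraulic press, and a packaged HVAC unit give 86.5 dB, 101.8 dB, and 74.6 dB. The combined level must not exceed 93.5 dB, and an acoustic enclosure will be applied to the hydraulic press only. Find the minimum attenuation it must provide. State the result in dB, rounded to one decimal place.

Everything except the hydraulic press sums to 10^(86.5/10) + 10^(74.6/10) = 4.755e+08 in linear terms, 86.77 dB.
To meet 93.5 dB overall, the treated hydraulic press may contribute at most 10^(93.5/10) − 4.755e+08 = 1.763e+09, i.e. 92.46 dB.
So the hydraulic press must be reduced from 101.8 to 92.46 dB: IL = 9.34 dB.

9.3 dB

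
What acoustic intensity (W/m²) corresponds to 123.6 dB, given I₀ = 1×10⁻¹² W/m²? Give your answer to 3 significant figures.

I = I₀·10^(L/10) = 10⁻¹² × 10^(123.6/10) = 10^(0.360).

2.29 W/m²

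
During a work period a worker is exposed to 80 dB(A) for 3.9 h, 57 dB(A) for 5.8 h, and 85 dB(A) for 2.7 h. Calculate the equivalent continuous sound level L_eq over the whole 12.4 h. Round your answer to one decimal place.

80.0 dB(A)

L_eq = 10·log₁₀[(1/T)·Σ tᵢ·10^(Lᵢ/10)] with T = 12.4 h.
Σ tᵢ·10^(Lᵢ/10) = 3.9·10^(80/10) + 5.8·10^(57/10) + 2.7·10^(85/10) = 1.247e+09.
L_eq = 10·log₁₀(1.247e+09/12.4) = 80.02 dB(A).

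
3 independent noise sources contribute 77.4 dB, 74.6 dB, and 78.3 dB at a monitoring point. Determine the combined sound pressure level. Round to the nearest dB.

Incoherent sources combine by intensity addition: L_total = 10·log₁₀(Σ 10^(L_i/10)).
Σ 10^(L/10) = 10^(77.4/10) + 10^(74.6/10) + 10^(78.3/10) = 1.514e+08.
L_total = 10·log₁₀(1.514e+08) = 81.80 dB.

82 dB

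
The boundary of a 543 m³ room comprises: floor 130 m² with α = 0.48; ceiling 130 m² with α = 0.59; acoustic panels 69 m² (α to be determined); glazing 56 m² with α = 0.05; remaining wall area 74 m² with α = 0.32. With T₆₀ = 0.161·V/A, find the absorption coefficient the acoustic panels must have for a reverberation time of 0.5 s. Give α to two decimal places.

0.13

Required total absorption A = 0.161·543/0.5 = 174.85 m².
Absorption from the other surfaces = 130·0.48 + 130·0.59 + 56·0.05 + 74·0.32 = 165.58 m², so the acoustic panels must supply 9.27 m² over 69 m².
α = 9.27/69 = 0.134.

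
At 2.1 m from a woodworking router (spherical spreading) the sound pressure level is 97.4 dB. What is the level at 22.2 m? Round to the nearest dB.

77 dB

Spherical spreading from a point source gives a 20·log₁₀(r₂/r₁) drop.
L₂ = 97.4 − 20·log₁₀(22.2/2.1) = 97.4 − 20.483 = 76.92 dB.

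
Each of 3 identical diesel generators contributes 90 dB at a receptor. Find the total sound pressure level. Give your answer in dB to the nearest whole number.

With 3 equal, uncorrelated contributions the intensity is 3× that of one unit, giving a rise of 10·log₁₀ 3.
L_total = 90 + 10·log₁₀(3) = 90 + 4.771 = 94.77 dB.

95 dB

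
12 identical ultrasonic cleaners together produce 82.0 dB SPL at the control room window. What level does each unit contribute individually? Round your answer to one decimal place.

71.2 dB SPL

12 equal contributions raise the level by 10·log₁₀ 12 = 10.792 dB, so each unit alone gives 82.0 − 10.792.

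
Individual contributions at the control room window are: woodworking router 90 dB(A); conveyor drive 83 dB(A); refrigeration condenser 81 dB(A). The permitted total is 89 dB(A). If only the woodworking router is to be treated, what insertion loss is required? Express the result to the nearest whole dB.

The untreated sources together contribute 10^(83/10) + 10^(81/10) = 3.254e+08, i.e. 85.12 dB(A).
The limit corresponds to 10^(89/10) = 7.943e+08; subtracting the fixed part leaves 4.689e+08 for the woodworking router, i.e. 86.71 dB(A).
Required insertion loss = 90 − 86.71 = 3.29 dB.

3 dB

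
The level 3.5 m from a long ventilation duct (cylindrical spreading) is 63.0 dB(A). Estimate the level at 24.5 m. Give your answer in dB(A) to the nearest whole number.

Line-source attenuation: ΔL = 10·log₁₀(r₂/r₁) = 10·log₁₀(24.5/3.5) = 8.451 dB.
L₂ = 63.0 − 10·log₁₀(24.5/3.5) = 63.0 − 8.451 = 54.55 dB(A).

55 dB(A)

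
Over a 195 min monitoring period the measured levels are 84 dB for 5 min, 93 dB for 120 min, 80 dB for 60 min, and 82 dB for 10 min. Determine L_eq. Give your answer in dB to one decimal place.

91.0 dB

Weight each interval's intensity by its duration and average over T = 195 min:
Σ tᵢ·10^(Lᵢ/10) = 5·10^(84/10) + 120·10^(93/10) + 60·10^(80/10) + 10·10^(82/10) = 2.483e+11.
L_eq = 10·log₁₀(2.483e+11/195) = 91.05 dB.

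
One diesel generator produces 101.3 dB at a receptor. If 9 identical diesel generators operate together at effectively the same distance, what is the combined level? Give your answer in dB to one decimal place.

N identical incoherent sources raise the level by 10·log₁₀ N.
L_total = 101.3 + 10·log₁₀(9) = 101.3 + 9.542 = 110.84 dB.

110.8 dB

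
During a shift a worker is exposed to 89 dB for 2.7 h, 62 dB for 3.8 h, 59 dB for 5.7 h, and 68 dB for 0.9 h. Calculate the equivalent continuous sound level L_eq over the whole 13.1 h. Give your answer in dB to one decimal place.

82.2 dB

Weight each interval's intensity by its duration and average over T = 13.1 h:
Σ tᵢ·10^(Lᵢ/10) = 2.7·10^(89/10) + 3.8·10^(62/10) + 5.7·10^(59/10) + 0.9·10^(68/10) = 2.161e+09.
L_eq = 10·log₁₀(2.161e+09/13.1) = 82.17 dB.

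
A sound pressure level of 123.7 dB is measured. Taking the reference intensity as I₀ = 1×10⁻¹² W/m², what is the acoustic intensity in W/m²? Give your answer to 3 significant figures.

I/I₀ = 10^(123.7/10) = 2.344e+12, so I = 2.344e+12 × 10⁻¹² W/m².

2.34 W/m²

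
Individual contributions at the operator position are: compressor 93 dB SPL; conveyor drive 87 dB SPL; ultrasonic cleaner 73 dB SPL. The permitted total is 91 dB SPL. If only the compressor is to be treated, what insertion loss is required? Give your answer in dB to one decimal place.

4.3 dB

Fixed contribution from the other sources: Σ 10^(L/10) = 10^(87/10) + 10^(73/10) = 5.211e+08 (87.17 dB SPL).
To meet 91 dB SPL overall, the treated compressor may contribute at most 10^(91/10) − 5.211e+08 = 7.378e+08, i.e. 88.68 dB SPL.
So the compressor must be reduced from 93 to 88.68 dB SPL: IL = 4.32 dB.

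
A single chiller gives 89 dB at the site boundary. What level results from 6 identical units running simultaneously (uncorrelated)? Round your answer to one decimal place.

96.8 dB

With 6 equal, uncorrelated contributions the intensity is 6× that of one unit, giving a rise of 10·log₁₀ 6.
L_total = 89 + 10·log₁₀(6) = 89 + 7.782 = 96.78 dB.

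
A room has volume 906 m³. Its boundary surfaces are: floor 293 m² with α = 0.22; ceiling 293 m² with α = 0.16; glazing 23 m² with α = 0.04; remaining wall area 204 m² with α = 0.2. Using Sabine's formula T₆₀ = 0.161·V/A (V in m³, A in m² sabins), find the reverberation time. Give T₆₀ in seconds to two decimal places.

0.95 s

A = Σ Sᵢαᵢ = 293·0.22 + 293·0.16 + 23·0.04 + 204·0.2 = 153.06 m².
T₆₀ = 0.161 × 906 / 153.06 = 0.953 s.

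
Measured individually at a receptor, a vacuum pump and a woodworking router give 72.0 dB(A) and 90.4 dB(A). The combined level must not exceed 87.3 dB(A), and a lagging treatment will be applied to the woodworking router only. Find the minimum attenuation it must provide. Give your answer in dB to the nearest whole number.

Fixed contribution from the other source: Σ 10^(L/10) = 10^(72.0/10) = 1.585e+07 (72.00 dB(A)).
The limit corresponds to 10^(87.3/10) = 5.370e+08; subtracting the fixed part leaves 5.212e+08 for the woodworking router, i.e. 87.17 dB(A).
Required insertion loss = 90.4 − 87.17 = 3.23 dB.

3 dB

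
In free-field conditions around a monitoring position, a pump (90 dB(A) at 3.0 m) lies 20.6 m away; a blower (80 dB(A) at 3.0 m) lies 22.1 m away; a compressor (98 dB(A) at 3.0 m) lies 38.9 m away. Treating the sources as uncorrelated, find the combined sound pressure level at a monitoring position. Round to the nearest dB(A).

First find each source's level at the receiver (point-source: −20·log₁₀(r/r_ref)), then combine on an intensity basis.
pump: 90 − 20·log₁₀(20.6/3.0) = 90 − 16.73 = 73.27 dB(A).
blower: 80 − 20·log₁₀(22.1/3.0) = 80 − 17.35 = 62.65 dB(A).
compressor: 98 − 20·log₁₀(38.9/3.0) = 98 − 22.26 = 75.74 dB(A).
Σ 10^(L/10) = 6.058e+07 → L_total = 10·log₁₀(6.058e+07) = 77.82 dB(A).

78 dB(A)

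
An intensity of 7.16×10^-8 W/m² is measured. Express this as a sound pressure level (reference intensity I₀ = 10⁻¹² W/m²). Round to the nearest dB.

L = 10·log₁₀(I/I₀) = 10·log₁₀(7.16×10^-8/10⁻¹²) = 10·log₁₀(7.16×10^4).
L = 10·(0.8549 + 4) = 48.55 dB.

49 dB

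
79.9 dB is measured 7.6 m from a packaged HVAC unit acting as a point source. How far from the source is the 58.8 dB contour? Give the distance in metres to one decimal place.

86.3 m

Point-source spreading drops the level by 20·log₁₀(r₂/r₁); inverting, r₂/r₁ = 10^(ΔL/20).
r₂ = 7.6·10^((79.9−58.8)/20) = 7.6·10^(21.1/20) = 86.26 m.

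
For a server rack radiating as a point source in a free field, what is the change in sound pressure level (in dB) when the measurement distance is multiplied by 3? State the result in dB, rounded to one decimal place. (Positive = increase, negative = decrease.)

-9.5 dB

With spherical spreading the level changes by −20·log₁₀(r₂/r₁).
ΔL = −20·log₁₀(3) = -9.54 dB.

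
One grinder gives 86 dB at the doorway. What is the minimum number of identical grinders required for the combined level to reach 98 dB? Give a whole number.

16

The shortfall is 98 − 86 = 12.0 dB, and N units add 10·log₁₀ N, so need 10·log₁₀ N ≥ 12.0.
N ≥ 10^(12.0/10) = 15.849, so N = 16.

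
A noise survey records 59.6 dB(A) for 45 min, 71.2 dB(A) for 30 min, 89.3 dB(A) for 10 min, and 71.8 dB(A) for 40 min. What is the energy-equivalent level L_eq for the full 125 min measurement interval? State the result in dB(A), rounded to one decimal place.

78.8 dB(A)

L_eq = 10·log₁₀[(1/T)·Σ tᵢ·10^(Lᵢ/10)] with T = 125 min.
Σ tᵢ·10^(Lᵢ/10) = 45·10^(59.6/10) + 30·10^(71.2/10) + 10·10^(89.3/10) + 40·10^(71.8/10) = 9.553e+09.
L_eq = 10·log₁₀(9.553e+09/125) = 78.83 dB(A).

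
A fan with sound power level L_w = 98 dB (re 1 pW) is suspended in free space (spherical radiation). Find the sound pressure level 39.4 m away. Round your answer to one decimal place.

L_p = L_w − 10·log₁₀(4π·r²) with r = 39.4 m.
4π·r² = 1.951e+04 m², 10·log₁₀ of that is 42.902 dB.
L_p = 98 − 42.902 = 55.10 dB.

55.1 dB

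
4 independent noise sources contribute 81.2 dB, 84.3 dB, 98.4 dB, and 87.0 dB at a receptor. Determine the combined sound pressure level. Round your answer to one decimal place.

For uncorrelated sources the intensities add, so convert each level to linear form, sum, and take 10·log₁₀ of the total.
Σ 10^(L/10) = 10^(81.2/10) + 10^(84.3/10) + 10^(98.4/10) + 10^(87.0/10) = 7.820e+09.
L_total = 10·log₁₀(7.820e+09) = 98.93 dB.

98.9 dB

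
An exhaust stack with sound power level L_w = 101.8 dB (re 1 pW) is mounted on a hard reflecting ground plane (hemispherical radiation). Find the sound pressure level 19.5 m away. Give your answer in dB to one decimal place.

The power spreads over a hemisphere of area 2π·r², so L_p = L_w − 10·log₁₀(2π·r²).
2π·r² = 2389 m², 10·log₁₀ of that is 33.782 dB.
L_p = 101.8 − 33.782 = 68.02 dB.

68.0 dB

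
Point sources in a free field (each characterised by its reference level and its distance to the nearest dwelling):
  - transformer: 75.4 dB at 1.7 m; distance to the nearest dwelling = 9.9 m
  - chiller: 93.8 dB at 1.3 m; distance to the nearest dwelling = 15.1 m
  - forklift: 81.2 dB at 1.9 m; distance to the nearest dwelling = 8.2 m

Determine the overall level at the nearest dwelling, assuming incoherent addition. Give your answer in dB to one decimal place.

74.1 dB

First find each source's level at the receiver (point-source: −20·log₁₀(r/r_ref)), then combine on an intensity basis.
transformer: 75.4 − 20·log₁₀(9.9/1.7) = 75.4 − 15.30 = 60.10 dB.
chiller: 93.8 − 20·log₁₀(15.1/1.3) = 93.8 − 21.30 = 72.50 dB.
forklift: 81.2 − 20·log₁₀(8.2/1.9) = 81.2 − 12.70 = 68.50 dB.
Σ 10^(L/10) = 2.588e+07 → L_total = 10·log₁₀(2.588e+07) = 74.13 dB.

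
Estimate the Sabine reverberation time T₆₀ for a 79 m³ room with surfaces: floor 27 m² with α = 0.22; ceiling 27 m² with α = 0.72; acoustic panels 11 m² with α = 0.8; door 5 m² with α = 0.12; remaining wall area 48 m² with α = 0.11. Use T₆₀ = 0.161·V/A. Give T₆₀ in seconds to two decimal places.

Summing Sᵢαᵢ: 27·0.22 + 27·0.72 + 11·0.8 + 5·0.12 + 48·0.11 = 40.06 m².
T₆₀ = 0.161 × 79 / 40.06 = 0.317 s.

0.32 s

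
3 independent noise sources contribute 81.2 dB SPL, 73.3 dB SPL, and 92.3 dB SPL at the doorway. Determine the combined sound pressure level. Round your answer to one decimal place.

92.7 dB SPL

For uncorrelated sources the intensities add, so convert each level to linear form, sum, and take 10·log₁₀ of the total.
Σ 10^(L/10) = 10^(81.2/10) + 10^(73.3/10) + 10^(92.3/10) = 1.851e+09.
L_total = 10·log₁₀(1.851e+09) = 92.68 dB SPL.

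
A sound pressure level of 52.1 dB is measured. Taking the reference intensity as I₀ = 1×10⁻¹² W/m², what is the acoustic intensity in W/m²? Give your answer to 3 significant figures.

L = 10·log₁₀(I/I₀) ⇒ I = I₀·10^(L/10) = 10⁻¹² × 10^5.21.

1.62e-07 W/m²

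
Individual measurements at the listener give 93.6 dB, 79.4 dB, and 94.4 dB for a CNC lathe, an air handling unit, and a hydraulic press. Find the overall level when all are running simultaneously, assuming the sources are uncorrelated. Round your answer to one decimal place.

For uncorrelated sources the intensities add, so convert each level to linear form, sum, and take 10·log₁₀ of the total.
Σ 10^(L/10) = 10^(93.6/10) + 10^(79.4/10) + 10^(94.4/10) = 5.132e+09.
L_total = 10·log₁₀(5.132e+09) = 97.10 dB.

97.1 dB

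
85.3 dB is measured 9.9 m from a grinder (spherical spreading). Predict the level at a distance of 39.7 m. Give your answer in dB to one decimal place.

For a point source, L₂ = L₁ − 20·log₁₀(r₂/r₁).
L₂ = 85.3 − 20·log₁₀(39.7/9.9) = 85.3 − 12.063 = 73.24 dB.

73.2 dB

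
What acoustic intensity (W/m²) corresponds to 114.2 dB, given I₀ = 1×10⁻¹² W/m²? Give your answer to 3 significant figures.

0.263 W/m²

I/I₀ = 10^(114.2/10) = 2.63e+11, so I = 2.63e+11 × 10⁻¹² W/m².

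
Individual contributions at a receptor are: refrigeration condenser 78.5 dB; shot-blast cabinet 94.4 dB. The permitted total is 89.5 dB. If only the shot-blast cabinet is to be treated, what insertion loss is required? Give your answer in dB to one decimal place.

Everything except the shot-blast cabinet sums to 10^(78.5/10) = 7.079e+07 in linear terms, 78.50 dB.
The limit corresponds to 10^(89.5/10) = 8.913e+08; subtracting the fixed part leaves 8.205e+08 for the shot-blast cabinet, i.e. 89.14 dB.
Required insertion loss = 94.4 − 89.14 = 5.26 dB.

5.3 dB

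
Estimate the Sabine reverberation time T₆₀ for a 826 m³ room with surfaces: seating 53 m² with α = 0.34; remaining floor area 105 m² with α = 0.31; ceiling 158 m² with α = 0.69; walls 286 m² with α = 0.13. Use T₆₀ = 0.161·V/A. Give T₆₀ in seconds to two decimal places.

0.68 s

A = Σ Sᵢαᵢ = 53·0.34 + 105·0.31 + 158·0.69 + 286·0.13 = 196.77 m².
T₆₀ = 0.161·V/A = 0.161·826/196.77 = 0.676 s.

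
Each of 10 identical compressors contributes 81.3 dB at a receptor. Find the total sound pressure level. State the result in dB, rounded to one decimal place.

91.3 dB

With 10 equal, uncorrelated contributions the intensity is 10× that of one unit, giving a rise of 10·log₁₀ 10.
L_total = 81.3 + 10·log₁₀(10) = 81.3 + 10.000 = 91.30 dB.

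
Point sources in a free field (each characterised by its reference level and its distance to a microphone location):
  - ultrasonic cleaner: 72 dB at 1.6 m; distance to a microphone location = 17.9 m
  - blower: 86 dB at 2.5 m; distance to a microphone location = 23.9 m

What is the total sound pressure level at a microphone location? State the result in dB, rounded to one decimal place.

Propagate each source to the receiver with L = L_ref − 20·log₁₀(r/r_ref), then add intensities.
ultrasonic cleaner: 72 − 20·log₁₀(17.9/1.6) = 72 − 20.97 = 51.03 dB.
blower: 86 − 20·log₁₀(23.9/2.5) = 86 − 19.61 = 66.39 dB.
Σ 10^(L/10) = 4.483e+06 → L_total = 10·log₁₀(4.483e+06) = 66.52 dB.

66.5 dB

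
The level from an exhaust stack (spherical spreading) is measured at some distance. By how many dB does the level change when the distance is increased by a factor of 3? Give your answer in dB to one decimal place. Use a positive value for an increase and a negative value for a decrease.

A point source loses 6 dB per doubling of distance; generally ΔL = −20·log₁₀(r₂/r₁).
ΔL = −20·log₁₀(3) = -9.54 dB.

-9.5 dB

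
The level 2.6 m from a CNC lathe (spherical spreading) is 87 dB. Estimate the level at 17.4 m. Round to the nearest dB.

70 dB

Spherical spreading from a point source gives a 20·log₁₀(r₂/r₁) drop.
L₂ = 87 − 20·log₁₀(17.4/2.6) = 87 − 16.512 = 70.49 dB.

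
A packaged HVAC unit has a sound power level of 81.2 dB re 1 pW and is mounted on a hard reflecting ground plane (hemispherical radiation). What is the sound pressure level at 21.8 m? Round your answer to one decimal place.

Free-field hemispherical radiation: L_p = L_w − 10·log₁₀(2π·r²), r = 21.8 m.
2π·r² = 2986 m², 10·log₁₀ of that is 34.751 dB.
L_p = 81.2 − 34.751 = 46.45 dB.

46.4 dB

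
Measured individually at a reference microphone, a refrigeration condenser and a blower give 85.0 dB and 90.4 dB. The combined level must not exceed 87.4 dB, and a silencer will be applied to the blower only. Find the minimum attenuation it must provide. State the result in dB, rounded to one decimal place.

6.7 dB

Fixed contribution from the other source: Σ 10^(L/10) = 10^(85.0/10) = 3.162e+08 (85.00 dB).
The limit corresponds to 10^(87.4/10) = 5.495e+08; subtracting the fixed part leaves 2.333e+08 for the blower, i.e. 83.68 dB.
So the blower must be reduced from 90.4 to 83.68 dB: IL = 6.72 dB.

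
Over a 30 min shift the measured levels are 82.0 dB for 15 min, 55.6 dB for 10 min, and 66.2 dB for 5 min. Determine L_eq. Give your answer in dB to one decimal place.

The energy average is taken in the linear domain: L_eq = 10·log₁₀[(Σ tᵢ·10^(Lᵢ/10))/T], T = 30 min.
Σ tᵢ·10^(Lᵢ/10) = 15·10^(82.0/10) + 10·10^(55.6/10) + 5·10^(66.2/10) = 2.402e+09.
L_eq = 10·log₁₀(2.402e+09/30) = 79.03 dB.

79.0 dB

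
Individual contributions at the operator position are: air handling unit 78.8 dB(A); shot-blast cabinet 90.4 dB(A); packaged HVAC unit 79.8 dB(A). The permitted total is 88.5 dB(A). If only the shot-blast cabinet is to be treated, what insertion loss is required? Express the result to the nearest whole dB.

Everything except the shot-blast cabinet sums to 10^(78.8/10) + 10^(79.8/10) = 1.714e+08 in linear terms, 82.34 dB(A).
The limit corresponds to 10^(88.5/10) = 7.079e+08; subtracting the fixed part leaves 5.366e+08 for the shot-blast cabinet, i.e. 87.30 dB(A).
Required insertion loss = 90.4 − 87.30 = 3.10 dB.

3 dB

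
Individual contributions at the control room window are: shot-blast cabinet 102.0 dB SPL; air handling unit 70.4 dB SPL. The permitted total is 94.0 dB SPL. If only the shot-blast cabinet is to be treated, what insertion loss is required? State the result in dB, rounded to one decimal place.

The untreated sources together contribute 10^(70.4/10) = 1.096e+07, i.e. 70.40 dB SPL.
The limit corresponds to 10^(94.0/10) = 2.512e+09; subtracting the fixed part leaves 2.501e+09 for the shot-blast cabinet, i.e. 93.98 dB SPL.
Required insertion loss = 102.0 − 93.98 = 8.02 dB.

8.0 dB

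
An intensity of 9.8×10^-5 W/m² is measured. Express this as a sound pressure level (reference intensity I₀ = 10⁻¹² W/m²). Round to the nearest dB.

80 dB

L = 10·log₁₀(I/I₀) = 10·log₁₀(9.8×10^-5/10⁻¹²) = 10·log₁₀(9.8×10^7).
L = 10·(0.9912 + 7) = 79.91 dB.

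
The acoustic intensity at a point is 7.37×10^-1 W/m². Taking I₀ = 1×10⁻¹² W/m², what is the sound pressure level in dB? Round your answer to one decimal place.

Dividing by I₀ shifts the exponent by 12: I/I₀ = 7.37×10^11.
L = 10·(0.8675 + 11) = 118.67 dB.

118.7 dB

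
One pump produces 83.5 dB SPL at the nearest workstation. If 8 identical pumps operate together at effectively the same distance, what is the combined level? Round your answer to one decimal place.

L_total = L₁ + 10·log₁₀ N for N identical incoherent sources.
L_total = 83.5 + 10·log₁₀(8) = 83.5 + 9.031 = 92.53 dB SPL.

92.5 dB SPL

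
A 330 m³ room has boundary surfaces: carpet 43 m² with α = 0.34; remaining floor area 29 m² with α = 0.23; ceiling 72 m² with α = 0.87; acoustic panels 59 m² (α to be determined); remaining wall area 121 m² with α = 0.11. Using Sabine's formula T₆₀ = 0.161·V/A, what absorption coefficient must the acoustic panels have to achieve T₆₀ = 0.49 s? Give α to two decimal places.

0.19

Required total absorption A = 0.161·330/0.49 = 108.43 m².
Absorption from the other surfaces = 43·0.34 + 29·0.23 + 72·0.87 + 121·0.11 = 97.24 m², so the acoustic panels must supply 11.19 m² over 59 m².
α = 11.19/59 = 0.190.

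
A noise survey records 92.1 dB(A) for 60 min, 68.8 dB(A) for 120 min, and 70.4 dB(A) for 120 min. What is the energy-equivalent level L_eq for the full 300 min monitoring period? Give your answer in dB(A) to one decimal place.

Weight each interval's intensity by its duration and average over T = 300 min:
Σ tᵢ·10^(Lᵢ/10) = 60·10^(92.1/10) + 120·10^(68.8/10) + 120·10^(70.4/10) = 9.953e+10.
L_eq = 10·log₁₀(9.953e+10/300) = 85.21 dB(A).

85.2 dB(A)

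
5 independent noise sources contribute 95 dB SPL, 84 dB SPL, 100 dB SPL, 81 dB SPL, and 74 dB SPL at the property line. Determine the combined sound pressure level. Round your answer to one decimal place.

Incoherent sources combine by intensity addition: L_total = 10·log₁₀(Σ 10^(L_i/10)).
Σ 10^(L/10) = 10^(95/10) + 10^(84/10) + 10^(100/10) + 10^(81/10) + 10^(74/10) = 1.356e+10.
L_total = 10·log₁₀(1.356e+10) = 101.32 dB SPL.

101.3 dB SPL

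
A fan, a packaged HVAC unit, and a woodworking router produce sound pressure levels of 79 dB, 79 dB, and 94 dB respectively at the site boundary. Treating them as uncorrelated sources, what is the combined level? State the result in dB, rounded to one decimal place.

Incoherent sources combine by intensity addition: L_total = 10·log₁₀(Σ 10^(L_i/10)).
Σ 10^(L/10) = 10^(79/10) + 10^(79/10) + 10^(94/10) = 2.671e+09.
L_total = 10·log₁₀(2.671e+09) = 94.27 dB.

94.3 dB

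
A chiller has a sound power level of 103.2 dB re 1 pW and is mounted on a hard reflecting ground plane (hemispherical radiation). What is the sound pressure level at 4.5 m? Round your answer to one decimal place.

L_p = L_w − 10·log₁₀(2π·r²) with r = 4.5 m.
2π·r² = 127.2 m², 10·log₁₀ of that is 21.046 dB.
L_p = 103.2 − 21.046 = 82.15 dB.

82.2 dB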